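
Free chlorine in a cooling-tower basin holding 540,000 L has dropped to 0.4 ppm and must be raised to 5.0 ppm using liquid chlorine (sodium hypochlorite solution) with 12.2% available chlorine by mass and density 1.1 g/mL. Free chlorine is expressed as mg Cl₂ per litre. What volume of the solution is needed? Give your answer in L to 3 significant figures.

Chlorine deficit: 5.0 − 0.4 = 4.6 ppm = 4.6 mg/L as Cl₂.
Cl₂ equivalent needed: 4.6 mg/L × 540,000 L = 2,484,000 mg = 2484 g.
Product at 12.2% available chlorine: 2484 / 0.122 = 20,360 g.
Volume at density 1.1 g/mL: 20,360 g ÷ 1.1 g/mL = 18,510 mL.

18.5 L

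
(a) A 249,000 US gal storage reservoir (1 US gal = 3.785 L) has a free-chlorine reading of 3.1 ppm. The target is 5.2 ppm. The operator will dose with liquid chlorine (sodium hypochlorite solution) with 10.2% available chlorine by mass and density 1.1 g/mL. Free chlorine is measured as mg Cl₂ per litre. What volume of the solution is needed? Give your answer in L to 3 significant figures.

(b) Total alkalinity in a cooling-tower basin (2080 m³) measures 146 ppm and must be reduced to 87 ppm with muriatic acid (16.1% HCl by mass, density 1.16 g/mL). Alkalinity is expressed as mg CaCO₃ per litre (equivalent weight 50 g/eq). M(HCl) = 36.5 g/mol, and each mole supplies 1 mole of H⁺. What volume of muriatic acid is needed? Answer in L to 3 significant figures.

(a) 17.6 L; (b) 480 L

(a) Volume: 249,000 US gal × 3.785 L/gal = 942,465 L.
(a) Chlorine deficit: 5.2 − 3.1 = 2.1 ppm = 2.1 mg/L as Cl₂.
(a) Cl₂ equivalent needed: 2.1 mg/L × 942,465 L = 1,979,000 mg = 1979 g.
(a) Product at 10.2% available chlorine: 1979 / 0.102 = 19,400 g.
(a) Volume at density 1.1 g/mL: 19,400 g ÷ 1.1 g/mL = 17,640 mL.

(b) Volume: 2080 m³ = 2,080,000 L.
(b) Alkalinity to neutralize: (146 − 87) = 59 mg/L as CaCO₃ × 2,080,000 L = 122,700 g as CaCO₃.
(b) Equivalents of H⁺ required: 122,700 ÷ 50 g/eq = 2454 eq = 2454 mol HCl.
(b) Mass of HCl: 2454 × 36.5 = 89,590 g.
(b) Mass of 16.1% solution: 89,590 / 0.161 = 556,400 g.
(b) Volume: 556,400 g ÷ 1.16 g/mL = 479,700 mL.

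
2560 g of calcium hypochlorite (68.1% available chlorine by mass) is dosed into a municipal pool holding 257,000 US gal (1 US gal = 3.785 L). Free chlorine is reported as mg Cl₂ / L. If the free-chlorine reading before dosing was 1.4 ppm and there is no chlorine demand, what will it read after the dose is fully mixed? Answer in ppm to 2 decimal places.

Volume: 257,000 US gal × 3.785 L/gal = 972,745 L.
Available chlorine delivered: 2560 g × 0.681 = 1743 g as Cl₂.
Concentration rise: 1743 g / 972,745 L = 1.792 mg/L = 1.79 ppm.
Final FC: 1.4 + 1.79 = 3.19 ppm.

3.19 ppm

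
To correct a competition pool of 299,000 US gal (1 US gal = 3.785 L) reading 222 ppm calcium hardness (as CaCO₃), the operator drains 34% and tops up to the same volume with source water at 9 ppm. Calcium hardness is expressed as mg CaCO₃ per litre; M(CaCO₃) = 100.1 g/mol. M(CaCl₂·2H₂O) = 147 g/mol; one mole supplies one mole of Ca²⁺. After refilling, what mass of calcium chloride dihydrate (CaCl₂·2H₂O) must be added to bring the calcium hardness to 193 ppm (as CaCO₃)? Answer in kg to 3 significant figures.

Volume: 299,000 US gal × 3.785 L/gal = 1,131,715 L.
After draining 34% and refilling: 222 × 0.66 + 9 × 0.34 = 149.58 ppm.
Deficit to target: 193 − 149.58 = 43.42 mg/L.
As CaCO₃: 43.42 mg/L × 1,131,715 L = 49,140 g; ÷ 100.1 = 490.9 mol Ca²⁺.
Mass: 490.9 × 147 = 72,160 g.

72.2 kg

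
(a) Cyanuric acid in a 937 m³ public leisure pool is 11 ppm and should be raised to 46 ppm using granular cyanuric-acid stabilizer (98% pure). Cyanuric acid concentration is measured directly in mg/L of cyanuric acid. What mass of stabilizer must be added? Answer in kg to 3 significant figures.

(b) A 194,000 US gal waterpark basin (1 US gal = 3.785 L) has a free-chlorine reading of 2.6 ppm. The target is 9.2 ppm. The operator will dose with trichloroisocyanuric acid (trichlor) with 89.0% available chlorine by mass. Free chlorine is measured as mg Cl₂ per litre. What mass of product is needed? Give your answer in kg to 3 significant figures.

(a) 33.5 kg; (b) 5.45 kg

(a) Volume: 937 m³ = 937,000 L.
(a) CYA to add: (46 − 11) = 35 mg/L × 937,000 L = 32,800 g cyanuric acid.
(a) At 98% purity: 32,800 / 0.98 = 33,460 g product.

(b) Volume: 194,000 US gal × 3.785 L/gal = 734,290 L.
(b) Chlorine deficit: 9.2 − 2.6 = 6.6 ppm = 6.6 mg/L as Cl₂.
(b) Cl₂ equivalent needed: 6.6 mg/L × 734,290 L = 4,846,000 mg = 4846 g.
(b) Product at 89.0% available chlorine: 4846 / 0.89 = 5445 g.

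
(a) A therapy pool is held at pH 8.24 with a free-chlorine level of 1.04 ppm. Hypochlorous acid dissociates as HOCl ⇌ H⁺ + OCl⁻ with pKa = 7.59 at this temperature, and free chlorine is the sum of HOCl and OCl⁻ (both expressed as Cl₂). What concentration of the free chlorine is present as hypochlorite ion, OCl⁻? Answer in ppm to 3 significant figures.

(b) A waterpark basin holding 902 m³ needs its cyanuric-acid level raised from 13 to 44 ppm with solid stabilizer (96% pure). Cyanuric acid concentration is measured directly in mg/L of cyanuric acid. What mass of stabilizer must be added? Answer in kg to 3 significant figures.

(a) [OCl⁻]/[HOCl] = 10^(pH − pKa) = 10^(8.24 − 7.59) = 10^0.65 = 4.467.
(a) Fraction as HOCl = 1 / (1 + 4.467) = 0.1829.
(a) OCl⁻ = (1 − 0.1829) × 1.04 ppm = 0.8498 ppm.

(b) Volume: 902 m³ = 902,000 L.
(b) CYA to add: (44 − 13) = 31 mg/L × 902,000 L = 27,960 g cyanuric acid.
(b) At 96% purity: 27,960 / 0.96 = 29,130 g product.

(a) 0.850 ppm; (b) 29.1 kg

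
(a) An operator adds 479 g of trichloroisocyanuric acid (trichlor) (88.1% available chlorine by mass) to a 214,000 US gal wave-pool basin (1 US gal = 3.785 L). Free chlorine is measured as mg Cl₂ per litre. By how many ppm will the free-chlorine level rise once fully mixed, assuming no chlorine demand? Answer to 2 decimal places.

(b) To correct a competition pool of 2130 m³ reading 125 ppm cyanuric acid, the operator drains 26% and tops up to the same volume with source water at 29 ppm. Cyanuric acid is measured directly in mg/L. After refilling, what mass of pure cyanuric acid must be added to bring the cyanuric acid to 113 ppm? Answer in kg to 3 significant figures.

(a) Volume: 214,000 US gal × 3.785 L/gal = 809,990 L.
(a) Available chlorine delivered: 479 g × 0.881 = 422 g as Cl₂.
(a) Concentration rise: 422 g / 809,990 L = 0.521 mg/L = 0.52 ppm.

(b) Volume: 2130 m³ = 2,130,000 L.
(b) After draining 26% and refilling: 125 × 0.74 + 29 × 0.26 = 100.04 ppm.
(b) Deficit to target: 113 − 100.04 = 12.96 mg/L.
(b) Mass: 12.96 mg/L × 2,130,000 L = 27,600 g cyanuric acid.

(a) 0.52 ppm; (b) 27.6 kg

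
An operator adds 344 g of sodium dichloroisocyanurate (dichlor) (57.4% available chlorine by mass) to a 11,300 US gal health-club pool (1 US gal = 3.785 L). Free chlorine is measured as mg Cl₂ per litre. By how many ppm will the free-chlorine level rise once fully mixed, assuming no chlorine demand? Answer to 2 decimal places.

4.62 ppm

Volume: 11,300 US gal × 3.785 L/gal = 42,770 L.
Available chlorine delivered: 344 g × 0.574 = 197.5 g as Cl₂.
Concentration rise: 197.5 g / 42,770 L = 4.617 mg/L = 4.62 ppm.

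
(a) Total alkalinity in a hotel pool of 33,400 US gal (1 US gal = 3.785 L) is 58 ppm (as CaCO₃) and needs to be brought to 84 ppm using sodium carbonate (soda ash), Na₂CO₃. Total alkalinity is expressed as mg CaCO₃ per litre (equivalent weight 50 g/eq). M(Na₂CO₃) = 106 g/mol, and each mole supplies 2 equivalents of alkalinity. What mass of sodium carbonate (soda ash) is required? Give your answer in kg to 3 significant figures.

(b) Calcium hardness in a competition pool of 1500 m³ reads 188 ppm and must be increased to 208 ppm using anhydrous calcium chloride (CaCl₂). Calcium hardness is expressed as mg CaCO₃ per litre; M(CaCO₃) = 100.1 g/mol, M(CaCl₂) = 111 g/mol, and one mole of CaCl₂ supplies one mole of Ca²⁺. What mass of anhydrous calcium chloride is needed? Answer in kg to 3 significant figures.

(a) Volume: 33,400 US gal × 3.785 L/gal = 126,419 L.
(a) Alkalinity to add: (84 − 58) = 26 mg/L as CaCO₃ × 126,419 L = 3287 g as CaCO₃.
(a) Equivalents: 3287 g ÷ 50 g/eq = 65.74 eq.
(a) Each mole of Na₂CO₃ supplies 2 eq, so 65.74 / 2 = 32.87 mol.
(a) Mass: 32.87 mol × 106 g/mol = 3484 g.

(b) Volume: 1500 m³ = 1,500,000 L.
(b) Hardness to add: (208 − 188) = 20 mg/L as CaCO₃ × 1,500,000 L = 30,000 g as CaCO₃.
(b) Moles of Ca²⁺ (1 mol Ca²⁺ ≡ 1 mol CaCO₃): 30,000 / 100.1 g/mol = 299.7 mol.
(b) Mass of CaCl₂: 299.7 × 111 = 33,270 g.

(a) 3.48 kg; (b) 33.3 kg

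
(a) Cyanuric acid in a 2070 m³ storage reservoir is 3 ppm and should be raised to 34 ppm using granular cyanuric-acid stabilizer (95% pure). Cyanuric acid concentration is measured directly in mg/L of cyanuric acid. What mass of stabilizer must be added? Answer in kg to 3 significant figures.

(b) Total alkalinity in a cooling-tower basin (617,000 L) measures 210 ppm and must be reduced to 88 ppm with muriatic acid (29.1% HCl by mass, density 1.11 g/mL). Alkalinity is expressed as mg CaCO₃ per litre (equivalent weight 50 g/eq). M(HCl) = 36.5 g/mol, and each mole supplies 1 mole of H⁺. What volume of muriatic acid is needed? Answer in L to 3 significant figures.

(a) Volume: 2070 m³ = 2,070,000 L.
(a) CYA to add: (34 − 3) = 31 mg/L × 2,070,000 L = 64,170 g cyanuric acid.
(a) At 95% purity: 64,170 / 0.95 = 67,550 g product.

(b) Alkalinity to neutralize: (210 − 88) = 122 mg/L as CaCO₃ × 617,000 L = 75,270 g as CaCO₃.
(b) Equivalents of H⁺ required: 75,270 ÷ 50 g/eq = 1505 eq = 1505 mol HCl.
(b) Mass of HCl: 1505 × 36.5 = 54,950 g.
(b) Mass of 29.1% solution: 54,950 / 0.291 = 188,800 g.
(b) Volume: 188,800 g ÷ 1.11 g/mL = 170,100 mL.

(a) 67.5 kg; (b) 170 L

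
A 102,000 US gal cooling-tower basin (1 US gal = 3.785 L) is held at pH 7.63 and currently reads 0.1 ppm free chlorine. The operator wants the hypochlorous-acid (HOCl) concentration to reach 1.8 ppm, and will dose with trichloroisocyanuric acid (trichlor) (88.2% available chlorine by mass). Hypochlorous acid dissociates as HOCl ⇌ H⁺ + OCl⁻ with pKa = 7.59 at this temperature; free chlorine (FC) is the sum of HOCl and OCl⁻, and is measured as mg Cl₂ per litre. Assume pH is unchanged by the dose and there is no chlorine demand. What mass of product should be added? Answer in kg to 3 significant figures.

Volume: 102,000 US gal × 3.785 L/gal = 386,070 L.
[OCl⁻]/[HOCl] = 10^(pH − pKa) = 10^(7.63 − 7.59) = 1.096; fraction as HOCl = 1/(1 + 1.096) = 0.477.
Free chlorine required for 1.8 ppm HOCl: 1.8 / 0.477 = 3.774 ppm.
FC to add: 3.774 − 0.1 = 3.674 mg/L as Cl₂.
Cl₂ equivalent: 3.674 mg/L × 386,070 L = 1418 g.
Product at 88.2% available Cl: 1418 / 0.882 = 1608 g.

1.61 kg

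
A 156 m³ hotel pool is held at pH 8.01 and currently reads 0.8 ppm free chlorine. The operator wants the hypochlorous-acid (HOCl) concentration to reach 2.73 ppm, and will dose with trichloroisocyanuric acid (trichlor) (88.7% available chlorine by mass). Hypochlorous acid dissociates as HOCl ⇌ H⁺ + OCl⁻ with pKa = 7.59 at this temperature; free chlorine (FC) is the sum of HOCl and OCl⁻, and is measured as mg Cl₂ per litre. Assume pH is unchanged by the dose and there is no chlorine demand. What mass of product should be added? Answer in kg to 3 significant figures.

Volume: 156 m³ = 156,000 L.
[OCl⁻]/[HOCl] = 10^(pH − pKa) = 10^(8.01 − 7.59) = 2.63; fraction as HOCl = 1/(1 + 2.63) = 0.2755.
Free chlorine required for 2.73 ppm HOCl: 2.73 / 0.2755 = 9.911 ppm.
FC to add: 9.911 − 0.8 = 9.111 mg/L as Cl₂.
Cl₂ equivalent: 9.111 mg/L × 156,000 L = 1421 g.
Product at 88.7% available Cl: 1421 / 0.887 = 1602 g.

1.60 kg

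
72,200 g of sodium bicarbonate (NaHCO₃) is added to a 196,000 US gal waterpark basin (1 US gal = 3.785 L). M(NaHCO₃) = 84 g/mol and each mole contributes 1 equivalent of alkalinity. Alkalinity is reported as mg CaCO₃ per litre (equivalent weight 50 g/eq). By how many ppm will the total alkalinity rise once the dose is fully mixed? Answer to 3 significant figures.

Volume: 196,000 US gal × 3.785 L/gal = 741,860 L.
Moles of NaHCO₃: 72,200 g ÷ 84 g/mol = 859.5 mol → 859.5 eq of alkalinity.
As CaCO₃: 859.5 eq × 50 g/eq = 42,980 g.
Rise: 42,980 g / 741,860 L × 1000 = 57.93 mg/L.

57.9 ppm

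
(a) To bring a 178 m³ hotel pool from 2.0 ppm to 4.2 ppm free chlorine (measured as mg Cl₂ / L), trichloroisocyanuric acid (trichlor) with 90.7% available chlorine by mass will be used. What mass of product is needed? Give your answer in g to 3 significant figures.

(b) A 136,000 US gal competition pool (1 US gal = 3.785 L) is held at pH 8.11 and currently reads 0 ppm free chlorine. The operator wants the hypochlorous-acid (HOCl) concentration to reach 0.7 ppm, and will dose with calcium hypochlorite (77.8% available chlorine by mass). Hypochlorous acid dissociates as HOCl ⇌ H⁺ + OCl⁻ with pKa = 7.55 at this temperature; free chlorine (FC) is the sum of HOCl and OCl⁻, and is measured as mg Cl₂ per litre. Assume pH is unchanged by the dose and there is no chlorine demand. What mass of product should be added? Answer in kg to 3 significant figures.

(a) Volume: 178 m³ = 178,000 L.
(a) Chlorine deficit: 4.2 − 2.0 = 2.2 ppm = 2.2 mg/L as Cl₂.
(a) Cl₂ equivalent needed: 2.2 mg/L × 178,000 L = 391,600 mg = 391.6 g.
(a) Product at 90.7% available chlorine: 391.6 / 0.907 = 431.8 g.

(b) Volume: 136,000 US gal × 3.785 L/gal = 514,760 L.
(b) [OCl⁻]/[HOCl] = 10^(pH − pKa) = 10^(8.11 − 7.55) = 3.631; fraction as HOCl = 1/(1 + 3.631) = 0.2159.
(b) Free chlorine required for 0.7 ppm HOCl: 0.7 / 0.2159 = 3.242 ppm.
(b) FC to add: 3.242 − 0 = 3.242 mg/L as Cl₂.
(b) Cl₂ equivalent: 3.242 mg/L × 514,760 L = 1669 g.
(b) Product at 77.8% available Cl: 1669 / 0.778 = 2145 g.

(a) 432 g; (b) 2.14 kg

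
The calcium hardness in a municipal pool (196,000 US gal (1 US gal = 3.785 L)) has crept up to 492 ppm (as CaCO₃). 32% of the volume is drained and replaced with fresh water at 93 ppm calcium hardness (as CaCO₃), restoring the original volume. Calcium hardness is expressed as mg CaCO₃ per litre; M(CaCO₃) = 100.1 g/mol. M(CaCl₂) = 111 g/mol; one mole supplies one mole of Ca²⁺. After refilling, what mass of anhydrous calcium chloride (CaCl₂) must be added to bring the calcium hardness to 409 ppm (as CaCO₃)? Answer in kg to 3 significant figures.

36.8 kg

Volume: 196,000 US gal × 3.785 L/gal = 741,860 L.
After draining 32% and refilling: 492 × 0.68 + 93 × 0.32 = 364.32 ppm.
Deficit to target: 409 − 364.32 = 44.68 mg/L.
As CaCO₃: 44.68 mg/L × 741,860 L = 33,150 g; ÷ 100.1 = 331.1 mol Ca²⁺.
Mass: 331.1 × 111 = 36,760 g.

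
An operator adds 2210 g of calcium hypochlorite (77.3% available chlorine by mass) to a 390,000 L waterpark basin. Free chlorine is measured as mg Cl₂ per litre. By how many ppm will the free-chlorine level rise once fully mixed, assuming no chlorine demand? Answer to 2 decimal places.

Available chlorine delivered: 2210 g × 0.773 = 1708 g as Cl₂.
Concentration rise: 1708 g / 390,000 L = 4.38 mg/L = 4.38 ppm.

4.38 ppm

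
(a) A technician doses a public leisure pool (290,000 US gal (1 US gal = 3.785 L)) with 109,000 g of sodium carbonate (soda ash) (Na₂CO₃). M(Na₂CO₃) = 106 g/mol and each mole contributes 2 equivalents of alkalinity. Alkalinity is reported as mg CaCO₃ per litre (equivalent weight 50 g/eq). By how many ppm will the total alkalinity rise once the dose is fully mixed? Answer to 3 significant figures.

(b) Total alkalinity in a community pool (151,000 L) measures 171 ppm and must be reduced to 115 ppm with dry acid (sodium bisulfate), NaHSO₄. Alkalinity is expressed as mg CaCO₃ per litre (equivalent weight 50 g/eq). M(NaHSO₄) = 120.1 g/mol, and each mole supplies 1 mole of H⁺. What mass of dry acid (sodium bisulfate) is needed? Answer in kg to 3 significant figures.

(a) 93.7 ppm; (b) 20.3 kg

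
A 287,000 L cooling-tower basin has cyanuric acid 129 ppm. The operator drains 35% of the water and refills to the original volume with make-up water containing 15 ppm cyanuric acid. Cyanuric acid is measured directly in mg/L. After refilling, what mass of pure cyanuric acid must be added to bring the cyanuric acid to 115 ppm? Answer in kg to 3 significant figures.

7.43 kg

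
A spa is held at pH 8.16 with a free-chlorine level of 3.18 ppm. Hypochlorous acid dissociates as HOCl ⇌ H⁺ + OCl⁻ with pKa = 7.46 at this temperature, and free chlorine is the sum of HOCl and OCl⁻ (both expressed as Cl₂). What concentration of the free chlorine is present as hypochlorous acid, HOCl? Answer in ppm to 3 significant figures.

[OCl⁻]/[HOCl] = 10^(pH − pKa) = 10^(8.16 − 7.46) = 10^0.70 = 5.012.
Fraction as HOCl = 1 / (1 + 5.012) = 0.1663.
HOCl = 0.1663 × 3.18 ppm = 0.529 ppm.

0.529 ppm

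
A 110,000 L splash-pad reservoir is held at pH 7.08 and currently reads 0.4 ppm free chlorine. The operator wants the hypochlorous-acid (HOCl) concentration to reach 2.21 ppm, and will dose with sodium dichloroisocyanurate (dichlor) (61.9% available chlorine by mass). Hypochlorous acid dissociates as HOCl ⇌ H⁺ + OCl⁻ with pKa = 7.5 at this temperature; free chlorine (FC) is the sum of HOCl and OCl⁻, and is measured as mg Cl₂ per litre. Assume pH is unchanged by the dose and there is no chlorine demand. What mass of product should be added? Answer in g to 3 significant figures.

[OCl⁻]/[HOCl] = 10^(pH − pKa) = 10^(7.08 − 7.5) = 0.3802; fraction as HOCl = 1/(1 + 0.3802) = 0.7245.
Free chlorine required for 2.21 ppm HOCl: 2.21 / 0.7245 = 3.05 ppm.
FC to add: 3.05 − 0.4 = 2.65 mg/L as Cl₂.
Cl₂ equivalent: 2.65 mg/L × 110,000 L = 291.5 g.
Product at 61.9% available Cl: 291.5 / 0.619 = 471 g.

471 g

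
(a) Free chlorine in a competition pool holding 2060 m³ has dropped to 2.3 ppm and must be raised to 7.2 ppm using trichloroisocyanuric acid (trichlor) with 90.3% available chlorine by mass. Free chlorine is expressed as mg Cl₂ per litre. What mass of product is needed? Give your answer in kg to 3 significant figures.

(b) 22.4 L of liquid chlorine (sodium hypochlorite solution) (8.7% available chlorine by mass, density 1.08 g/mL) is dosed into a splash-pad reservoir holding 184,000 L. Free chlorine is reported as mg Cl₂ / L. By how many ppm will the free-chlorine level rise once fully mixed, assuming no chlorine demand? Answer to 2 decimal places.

(a) 11.2 kg; (b) 11.44 ppm

(a) Volume: 2060 m³ = 2,060,000 L.
(a) Chlorine deficit: 7.2 − 2.3 = 4.9 ppm = 4.9 mg/L as Cl₂.
(a) Cl₂ equivalent needed: 4.9 mg/L × 2,060,000 L = 10,090,000 mg = 10,090 g.
(a) Product at 90.3% available chlorine: 10,090 / 0.903 = 11,180 g.

(b) Mass of solution: 22.4 L × 1000 mL/L × 1.08 g/mL = 24,190 g.
(b) Available chlorine delivered: 24,190 g × 0.087 = 2105 g as Cl₂.
(b) Concentration rise: 2105 g / 184,000 L = 11.44 mg/L = 11.44 ppm.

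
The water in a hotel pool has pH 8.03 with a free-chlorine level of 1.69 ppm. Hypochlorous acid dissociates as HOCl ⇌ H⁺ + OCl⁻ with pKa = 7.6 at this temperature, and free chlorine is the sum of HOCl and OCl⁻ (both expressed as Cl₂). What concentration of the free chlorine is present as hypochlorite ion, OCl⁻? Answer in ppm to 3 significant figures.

[OCl⁻]/[HOCl] = 10^(pH − pKa) = 10^(8.03 − 7.6) = 10^0.43 = 2.692.
Fraction as HOCl = 1 / (1 + 2.692) = 0.2709.
OCl⁻ = (1 − 0.2709) × 1.69 ppm = 1.232 ppm.

1.23 ppm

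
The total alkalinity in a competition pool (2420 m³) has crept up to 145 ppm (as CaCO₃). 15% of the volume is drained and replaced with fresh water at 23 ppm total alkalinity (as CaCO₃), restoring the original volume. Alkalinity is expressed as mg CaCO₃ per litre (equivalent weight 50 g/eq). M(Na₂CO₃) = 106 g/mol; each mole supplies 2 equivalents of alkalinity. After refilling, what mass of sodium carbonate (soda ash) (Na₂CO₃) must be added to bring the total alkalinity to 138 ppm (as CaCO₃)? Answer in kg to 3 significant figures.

29.0 kg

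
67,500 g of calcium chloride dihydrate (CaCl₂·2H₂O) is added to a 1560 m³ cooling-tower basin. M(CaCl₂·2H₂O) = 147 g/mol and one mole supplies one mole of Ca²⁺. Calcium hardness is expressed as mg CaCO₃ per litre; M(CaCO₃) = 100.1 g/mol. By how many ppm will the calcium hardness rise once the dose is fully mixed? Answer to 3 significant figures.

29.5 ppm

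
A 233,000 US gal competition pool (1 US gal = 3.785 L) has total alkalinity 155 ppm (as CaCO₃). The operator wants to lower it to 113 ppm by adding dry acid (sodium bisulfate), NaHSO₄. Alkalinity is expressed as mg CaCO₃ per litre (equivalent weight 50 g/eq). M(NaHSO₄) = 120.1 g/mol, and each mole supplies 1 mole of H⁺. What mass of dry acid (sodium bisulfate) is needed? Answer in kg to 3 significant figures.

Volume: 233,000 US gal × 3.785 L/gal = 881,905 L.
Alkalinity to neutralize: (155 − 113) = 42 mg/L as CaCO₃ × 881,905 L = 37,040 g as CaCO₃.
Equivalents of H⁺ required: 37,040 ÷ 50 g/eq = 740.8 eq = 740.8 mol NaHSO₄.
Mass of NaHSO₄: 740.8 × 120.1 = 88,970 g.

89.0 kg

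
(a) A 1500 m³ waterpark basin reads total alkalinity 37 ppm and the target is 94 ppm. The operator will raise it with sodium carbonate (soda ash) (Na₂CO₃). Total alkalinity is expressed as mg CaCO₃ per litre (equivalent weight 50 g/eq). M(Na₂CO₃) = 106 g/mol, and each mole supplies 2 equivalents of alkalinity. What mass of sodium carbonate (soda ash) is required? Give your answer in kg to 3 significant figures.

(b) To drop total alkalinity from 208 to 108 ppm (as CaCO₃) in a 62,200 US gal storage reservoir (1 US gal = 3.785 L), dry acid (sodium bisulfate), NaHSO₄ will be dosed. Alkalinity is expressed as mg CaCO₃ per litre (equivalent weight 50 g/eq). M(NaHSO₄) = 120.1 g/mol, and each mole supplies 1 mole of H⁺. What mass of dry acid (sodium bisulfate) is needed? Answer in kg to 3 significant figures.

(a) 90.6 kg; (b) 56.5 kg

(a) Volume: 1500 m³ = 1,500,000 L.
(a) Alkalinity to add: (94 − 37) = 57 mg/L as CaCO₃ × 1,500,000 L = 85,500 g as CaCO₃.
(a) Equivalents: 85,500 g ÷ 50 g/eq = 1710 eq.
(a) Each mole of Na₂CO₃ supplies 2 eq, so 1710 / 2 = 855 mol.
(a) Mass: 855 mol × 106 g/mol = 90,630 g.

(b) Volume: 62,200 US gal × 3.785 L/gal = 235,427 L.
(b) Alkalinity to neutralize: (208 − 108) = 100 mg/L as CaCO₃ × 235,427 L = 23,540 g as CaCO₃.
(b) Equivalents of H⁺ required: 23,540 ÷ 50 g/eq = 470.9 eq = 470.9 mol NaHSO₄.
(b) Mass of NaHSO₄: 470.9 × 120.1 = 56,550 g.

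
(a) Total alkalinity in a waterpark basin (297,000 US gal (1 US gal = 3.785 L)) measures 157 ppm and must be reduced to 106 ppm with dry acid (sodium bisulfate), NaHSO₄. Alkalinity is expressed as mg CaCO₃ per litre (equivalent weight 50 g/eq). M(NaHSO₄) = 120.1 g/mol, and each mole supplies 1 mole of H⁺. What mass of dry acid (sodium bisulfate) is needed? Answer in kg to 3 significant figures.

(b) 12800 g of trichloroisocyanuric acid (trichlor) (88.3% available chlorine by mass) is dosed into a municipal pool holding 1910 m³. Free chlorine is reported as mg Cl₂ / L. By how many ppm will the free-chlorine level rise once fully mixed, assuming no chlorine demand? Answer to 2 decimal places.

(a) Volume: 297,000 US gal × 3.785 L/gal = 1,124,145 L.
(a) Alkalinity to neutralize: (157 − 106) = 51 mg/L as CaCO₃ × 1,124,145 L = 57,330 g as CaCO₃.
(a) Equivalents of H⁺ required: 57,330 ÷ 50 g/eq = 1147 eq = 1147 mol NaHSO₄.
(a) Mass of NaHSO₄: 1147 × 120.1 = 137,700 g.

(b) Volume: 1910 m³ = 1,910,000 L.
(b) Available chlorine delivered: 12,800 g × 0.883 = 11,300 g as Cl₂.
(b) Concentration rise: 11,300 g / 1,910,000 L = 5.917 mg/L = 5.92 ppm.

(a) 138 kg; (b) 5.92 ppm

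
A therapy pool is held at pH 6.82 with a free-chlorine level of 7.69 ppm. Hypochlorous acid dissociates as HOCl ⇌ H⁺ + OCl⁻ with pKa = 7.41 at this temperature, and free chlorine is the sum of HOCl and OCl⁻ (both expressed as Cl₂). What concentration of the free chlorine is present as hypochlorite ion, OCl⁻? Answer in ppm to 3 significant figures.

[OCl⁻]/[HOCl] = 10^(pH − pKa) = 10^(6.82 − 7.41) = 10^-0.59 = 0.257.
Fraction as HOCl = 1 / (1 + 0.257) = 0.7955.
OCl⁻ = (1 − 0.7955) × 7.69 ppm = 1.572 ppm.

1.57 ppm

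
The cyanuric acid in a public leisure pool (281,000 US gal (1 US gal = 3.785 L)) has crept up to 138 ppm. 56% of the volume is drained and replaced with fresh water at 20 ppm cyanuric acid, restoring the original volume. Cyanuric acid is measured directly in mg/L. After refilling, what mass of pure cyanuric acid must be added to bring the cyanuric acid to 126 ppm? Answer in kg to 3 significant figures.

Volume: 281,000 US gal × 3.785 L/gal = 1,063,585 L.
After draining 56% and refilling: 138 × 0.44 + 20 × 0.56 = 71.92 ppm.
Deficit to target: 126 − 71.92 = 54.08 mg/L.
Mass: 54.08 mg/L × 1,063,585 L = 57,520 g cyanuric acid.

57.5 kg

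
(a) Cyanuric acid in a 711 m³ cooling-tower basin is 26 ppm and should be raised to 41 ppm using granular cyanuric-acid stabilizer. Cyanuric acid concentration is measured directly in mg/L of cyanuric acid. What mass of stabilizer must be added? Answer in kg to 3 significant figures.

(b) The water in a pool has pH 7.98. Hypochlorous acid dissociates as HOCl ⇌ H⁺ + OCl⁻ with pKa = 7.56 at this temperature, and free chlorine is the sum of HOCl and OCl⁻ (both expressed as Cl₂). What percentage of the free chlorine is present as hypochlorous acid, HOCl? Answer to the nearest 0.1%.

(a) Volume: 711 m³ = 711,000 L.
(a) CYA to add: (41 − 26) = 15 mg/L × 711,000 L = 10,660 g cyanuric acid.

(b) [OCl⁻]/[HOCl] = 10^(pH − pKa) = 10^(7.98 − 7.56) = 10^0.42 = 2.63.
(b) Fraction as HOCl = 1 / (1 + 2.63) = 0.2755.

(a) 10.7 kg; (b) 27.5%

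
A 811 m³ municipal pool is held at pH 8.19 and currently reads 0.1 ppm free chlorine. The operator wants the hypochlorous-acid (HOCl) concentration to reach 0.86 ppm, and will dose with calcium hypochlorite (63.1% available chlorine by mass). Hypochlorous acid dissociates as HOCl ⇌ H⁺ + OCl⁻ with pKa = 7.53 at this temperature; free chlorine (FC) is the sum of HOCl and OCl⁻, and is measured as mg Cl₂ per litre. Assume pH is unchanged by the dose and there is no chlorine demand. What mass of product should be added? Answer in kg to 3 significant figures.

6.03 kg

Volume: 811 m³ = 811,000 L.
[OCl⁻]/[HOCl] = 10^(pH − pKa) = 10^(8.19 − 7.53) = 4.571; fraction as HOCl = 1/(1 + 4.571) = 0.1795.
Free chlorine required for 0.86 ppm HOCl: 0.86 / 0.1795 = 4.791 ppm.
FC to add: 4.791 − 0.1 = 4.691 mg/L as Cl₂.
Cl₂ equivalent: 4.691 mg/L × 811,000 L = 3804 g.
Product at 63.1% available Cl: 3804 / 0.631 = 6029 g.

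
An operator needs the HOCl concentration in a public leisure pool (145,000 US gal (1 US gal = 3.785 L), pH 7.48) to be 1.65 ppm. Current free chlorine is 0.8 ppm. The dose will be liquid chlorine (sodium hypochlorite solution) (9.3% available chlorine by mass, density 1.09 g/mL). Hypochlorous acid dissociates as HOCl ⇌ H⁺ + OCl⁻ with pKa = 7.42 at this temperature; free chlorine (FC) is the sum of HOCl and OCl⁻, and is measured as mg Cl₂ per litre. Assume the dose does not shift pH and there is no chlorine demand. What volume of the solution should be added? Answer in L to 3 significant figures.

Volume: 145,000 US gal × 3.785 L/gal = 548,825 L.
[OCl⁻]/[HOCl] = 10^(pH − pKa) = 10^(7.48 − 7.42) = 1.148; fraction as HOCl = 1/(1 + 1.148) = 0.4655.
Free chlorine required for 1.65 ppm HOCl: 1.65 / 0.4655 = 3.544 ppm.
FC to add: 3.544 − 0.8 = 2.744 mg/L as Cl₂.
Cl₂ equivalent: 2.744 mg/L × 548,825 L = 1506 g.
Product at 9.3% available Cl: 1506 / 0.093 = 16,200 g.
Volume: 16,200 g ÷ 1.09 g/mL = 14,860 mL.

14.9 L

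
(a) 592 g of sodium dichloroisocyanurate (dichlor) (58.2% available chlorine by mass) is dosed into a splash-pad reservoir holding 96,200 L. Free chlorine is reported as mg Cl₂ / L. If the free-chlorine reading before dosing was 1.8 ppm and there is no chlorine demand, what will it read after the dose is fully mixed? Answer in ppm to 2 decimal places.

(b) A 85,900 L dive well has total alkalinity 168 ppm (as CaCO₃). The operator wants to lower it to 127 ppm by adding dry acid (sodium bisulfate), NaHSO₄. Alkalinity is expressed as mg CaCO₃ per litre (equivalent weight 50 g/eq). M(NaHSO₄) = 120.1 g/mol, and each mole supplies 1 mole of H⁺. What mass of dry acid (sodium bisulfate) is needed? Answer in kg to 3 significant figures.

(a) Available chlorine delivered: 592 g × 0.582 = 344.5 g as Cl₂.
(a) Concentration rise: 344.5 g / 96,200 L = 3.582 mg/L = 3.58 ppm.
(a) Final FC: 1.8 + 3.58 = 5.38 ppm.

(b) Alkalinity to neutralize: (168 − 127) = 41 mg/L as CaCO₃ × 85,900 L = 3522 g as CaCO₃.
(b) Equivalents of H⁺ required: 3522 ÷ 50 g/eq = 70.44 eq = 70.44 mol NaHSO₄.
(b) Mass of NaHSO₄: 70.44 × 120.1 = 8460 g.

(a) 5.38 ppm; (b) 8.46 kg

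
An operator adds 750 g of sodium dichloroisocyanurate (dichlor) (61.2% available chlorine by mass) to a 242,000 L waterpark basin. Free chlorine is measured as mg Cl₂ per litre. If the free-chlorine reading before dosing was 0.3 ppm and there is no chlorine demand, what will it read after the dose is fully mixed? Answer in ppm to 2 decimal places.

Available chlorine delivered: 750 g × 0.612 = 459 g as Cl₂.
Concentration rise: 459 g / 242,000 L = 1.897 mg/L = 1.90 ppm.
Final FC: 0.3 + 1.90 = 2.20 ppm.

2.20 ppm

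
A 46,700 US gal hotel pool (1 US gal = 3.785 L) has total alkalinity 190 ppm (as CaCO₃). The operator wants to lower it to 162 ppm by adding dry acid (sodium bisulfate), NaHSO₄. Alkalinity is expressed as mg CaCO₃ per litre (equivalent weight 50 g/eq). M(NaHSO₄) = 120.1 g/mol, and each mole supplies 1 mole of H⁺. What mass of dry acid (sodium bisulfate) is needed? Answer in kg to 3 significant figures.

Volume: 46,700 US gal × 3.785 L/gal = 176,760 L.
Alkalinity to neutralize: (190 − 162) = 28 mg/L as CaCO₃ × 176,760 L = 4949 g as CaCO₃.
Equivalents of H⁺ required: 4949 ÷ 50 g/eq = 98.99 eq = 98.99 mol NaHSO₄.
Mass of NaHSO₄: 98.99 × 120.1 = 11,890 g.

11.9 kg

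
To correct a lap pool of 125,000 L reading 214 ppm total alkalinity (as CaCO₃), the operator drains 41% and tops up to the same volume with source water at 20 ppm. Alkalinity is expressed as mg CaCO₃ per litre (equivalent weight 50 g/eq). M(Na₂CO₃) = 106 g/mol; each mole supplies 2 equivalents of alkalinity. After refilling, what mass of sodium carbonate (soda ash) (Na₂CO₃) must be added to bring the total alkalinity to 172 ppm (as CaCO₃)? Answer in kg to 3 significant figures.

4.97 kg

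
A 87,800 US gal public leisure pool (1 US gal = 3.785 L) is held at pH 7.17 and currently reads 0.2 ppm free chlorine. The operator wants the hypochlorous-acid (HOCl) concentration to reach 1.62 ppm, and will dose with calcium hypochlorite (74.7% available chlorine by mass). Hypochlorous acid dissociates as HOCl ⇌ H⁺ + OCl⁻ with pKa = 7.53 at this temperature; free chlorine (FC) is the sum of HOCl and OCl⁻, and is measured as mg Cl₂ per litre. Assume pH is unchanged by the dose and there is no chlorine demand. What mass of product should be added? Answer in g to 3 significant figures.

946 g

Volume: 87,800 US gal × 3.785 L/gal = 332,323 L.
[OCl⁻]/[HOCl] = 10^(pH − pKa) = 10^(7.17 − 7.53) = 0.4365; fraction as HOCl = 1/(1 + 0.4365) = 0.6961.
Free chlorine required for 1.62 ppm HOCl: 1.62 / 0.6961 = 2.327 ppm.
FC to add: 2.327 − 0.2 = 2.127 mg/L as Cl₂.
Cl₂ equivalent: 2.127 mg/L × 332,323 L = 706.9 g.
Product at 74.7% available Cl: 706.9 / 0.747 = 946.3 g.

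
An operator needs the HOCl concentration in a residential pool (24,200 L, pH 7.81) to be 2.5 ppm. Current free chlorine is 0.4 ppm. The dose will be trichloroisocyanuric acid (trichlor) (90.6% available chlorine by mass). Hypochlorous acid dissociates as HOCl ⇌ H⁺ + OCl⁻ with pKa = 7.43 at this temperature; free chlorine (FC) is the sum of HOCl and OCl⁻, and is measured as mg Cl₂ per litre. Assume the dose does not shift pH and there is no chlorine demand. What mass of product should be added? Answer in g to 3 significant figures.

216 g

[OCl⁻]/[HOCl] = 10^(pH − pKa) = 10^(7.81 − 7.43) = 2.399; fraction as HOCl = 1/(1 + 2.399) = 0.2942.
Free chlorine required for 2.5 ppm HOCl: 2.5 / 0.2942 = 8.497 ppm.
FC to add: 8.497 − 0.4 = 8.097 mg/L as Cl₂.
Cl₂ equivalent: 8.097 mg/L × 24,200 L = 195.9 g.
Product at 90.6% available Cl: 195.9 / 0.906 = 216.3 g.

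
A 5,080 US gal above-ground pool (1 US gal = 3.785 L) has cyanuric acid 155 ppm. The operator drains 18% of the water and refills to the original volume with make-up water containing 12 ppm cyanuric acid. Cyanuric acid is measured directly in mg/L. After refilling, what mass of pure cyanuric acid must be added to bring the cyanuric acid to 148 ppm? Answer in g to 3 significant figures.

Volume: 5,080 US gal × 3.785 L/gal = 19,228 L.
After draining 18% and refilling: 155 × 0.82 + 12 × 0.18 = 129.26 ppm.
Deficit to target: 148 − 129.26 = 18.74 mg/L.
Mass: 18.74 mg/L × 19,228 L = 360.3 g cyanuric acid.

360 g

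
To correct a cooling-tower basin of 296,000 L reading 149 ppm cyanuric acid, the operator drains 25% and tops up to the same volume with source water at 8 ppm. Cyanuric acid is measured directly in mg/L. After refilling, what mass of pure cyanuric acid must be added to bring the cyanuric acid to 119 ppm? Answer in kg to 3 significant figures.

After draining 25% and refilling: 149 × 0.75 + 8 × 0.25 = 113.75 ppm.
Deficit to target: 119 − 113.75 = 5.25 mg/L.
Mass: 5.25 mg/L × 296,000 L = 1554 g cyanuric acid.

1.55 kg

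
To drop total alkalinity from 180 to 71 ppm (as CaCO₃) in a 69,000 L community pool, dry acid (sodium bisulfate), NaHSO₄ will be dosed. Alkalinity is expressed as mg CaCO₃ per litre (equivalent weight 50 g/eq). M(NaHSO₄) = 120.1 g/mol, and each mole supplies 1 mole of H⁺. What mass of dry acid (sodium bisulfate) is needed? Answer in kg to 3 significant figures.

Alkalinity to neutralize: (180 − 71) = 109 mg/L as CaCO₃ × 69,000 L = 7521 g as CaCO₃.
Equivalents of H⁺ required: 7521 ÷ 50 g/eq = 150.4 eq = 150.4 mol NaHSO₄.
Mass of NaHSO₄: 150.4 × 120.1 = 18,070 g.

18.1 kg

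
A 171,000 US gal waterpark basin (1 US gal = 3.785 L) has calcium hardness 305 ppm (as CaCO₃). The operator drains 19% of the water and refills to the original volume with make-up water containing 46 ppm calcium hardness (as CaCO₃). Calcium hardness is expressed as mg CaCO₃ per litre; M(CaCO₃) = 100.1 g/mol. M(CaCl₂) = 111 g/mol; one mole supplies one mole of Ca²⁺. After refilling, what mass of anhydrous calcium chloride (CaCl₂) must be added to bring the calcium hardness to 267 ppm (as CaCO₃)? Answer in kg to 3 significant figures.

8.05 kg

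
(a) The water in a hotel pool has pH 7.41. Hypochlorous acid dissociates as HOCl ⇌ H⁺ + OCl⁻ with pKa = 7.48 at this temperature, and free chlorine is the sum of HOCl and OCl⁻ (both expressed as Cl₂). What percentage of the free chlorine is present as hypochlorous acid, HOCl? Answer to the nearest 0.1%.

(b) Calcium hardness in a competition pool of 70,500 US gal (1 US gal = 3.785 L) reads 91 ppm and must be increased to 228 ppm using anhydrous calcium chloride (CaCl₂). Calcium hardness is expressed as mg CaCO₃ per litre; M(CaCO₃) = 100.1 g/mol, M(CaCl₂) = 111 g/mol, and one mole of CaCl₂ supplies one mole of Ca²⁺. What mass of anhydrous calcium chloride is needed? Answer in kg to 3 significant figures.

(a) 54.0%; (b) 40.5 kg

(a) [OCl⁻]/[HOCl] = 10^(pH − pKa) = 10^(7.41 − 7.48) = 10^-0.07 = 0.8511.
(a) Fraction as HOCl = 1 / (1 + 0.8511) = 0.5402.

(b) Volume: 70,500 US gal × 3.785 L/gal = 266,842 L.
(b) Hardness to add: (228 − 91) = 137 mg/L as CaCO₃ × 266,842 L = 36,560 g as CaCO₃.
(b) Moles of Ca²⁺ (1 mol Ca²⁺ ≡ 1 mol CaCO₃): 36,560 / 100.1 g/mol = 365.2 mol.
(b) Mass of CaCl₂: 365.2 × 111 = 40,540 g.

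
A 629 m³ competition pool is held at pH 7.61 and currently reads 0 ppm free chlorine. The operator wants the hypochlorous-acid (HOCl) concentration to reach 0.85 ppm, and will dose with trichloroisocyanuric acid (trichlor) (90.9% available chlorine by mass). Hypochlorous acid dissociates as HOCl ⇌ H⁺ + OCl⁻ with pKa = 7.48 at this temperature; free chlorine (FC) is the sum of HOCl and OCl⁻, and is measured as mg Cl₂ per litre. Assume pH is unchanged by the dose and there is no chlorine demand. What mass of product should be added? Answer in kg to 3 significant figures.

1.38 kg

Volume: 629 m³ = 629,000 L.
[OCl⁻]/[HOCl] = 10^(pH − pKa) = 10^(7.61 − 7.48) = 1.349; fraction as HOCl = 1/(1 + 1.349) = 0.4257.
Free chlorine required for 0.85 ppm HOCl: 0.85 / 0.4257 = 1.997 ppm.
FC to add: 1.997 − 0 = 1.997 mg/L as Cl₂.
Cl₂ equivalent: 1.997 mg/L × 629,000 L = 1256 g.
Product at 90.9% available Cl: 1256 / 0.909 = 1382 g.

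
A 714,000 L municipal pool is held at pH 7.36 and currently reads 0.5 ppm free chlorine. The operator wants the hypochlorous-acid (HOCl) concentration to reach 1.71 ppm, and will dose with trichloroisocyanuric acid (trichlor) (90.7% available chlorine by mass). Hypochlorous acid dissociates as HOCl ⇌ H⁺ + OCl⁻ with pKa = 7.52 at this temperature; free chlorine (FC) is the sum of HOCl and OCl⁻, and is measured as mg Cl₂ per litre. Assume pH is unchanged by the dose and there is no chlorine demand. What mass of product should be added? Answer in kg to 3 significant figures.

1.88 kg

[OCl⁻]/[HOCl] = 10^(pH − pKa) = 10^(7.36 − 7.52) = 0.6918; fraction as HOCl = 1/(1 + 0.6918) = 0.5911.
Free chlorine required for 1.71 ppm HOCl: 1.71 / 0.5911 = 2.893 ppm.
FC to add: 2.893 − 0.5 = 2.393 mg/L as Cl₂.
Cl₂ equivalent: 2.393 mg/L × 714,000 L = 1709 g.
Product at 90.7% available Cl: 1709 / 0.907 = 1884 g.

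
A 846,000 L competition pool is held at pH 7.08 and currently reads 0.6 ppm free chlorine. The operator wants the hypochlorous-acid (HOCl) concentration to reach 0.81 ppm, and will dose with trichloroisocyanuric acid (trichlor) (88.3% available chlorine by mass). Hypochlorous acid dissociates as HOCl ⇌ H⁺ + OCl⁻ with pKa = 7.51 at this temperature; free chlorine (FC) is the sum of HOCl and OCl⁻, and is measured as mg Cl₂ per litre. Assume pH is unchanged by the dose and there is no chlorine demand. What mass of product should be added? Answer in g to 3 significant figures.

490 g

[OCl⁻]/[HOCl] = 10^(pH − pKa) = 10^(7.08 − 7.51) = 0.3715; fraction as HOCl = 1/(1 + 0.3715) = 0.7291.
Free chlorine required for 0.81 ppm HOCl: 0.81 / 0.7291 = 1.111 ppm.
FC to add: 1.111 − 0.6 = 0.5109 mg/L as Cl₂.
Cl₂ equivalent: 0.5109 mg/L × 846,000 L = 432.3 g.
Product at 88.3% available Cl: 432.3 / 0.883 = 489.5 g.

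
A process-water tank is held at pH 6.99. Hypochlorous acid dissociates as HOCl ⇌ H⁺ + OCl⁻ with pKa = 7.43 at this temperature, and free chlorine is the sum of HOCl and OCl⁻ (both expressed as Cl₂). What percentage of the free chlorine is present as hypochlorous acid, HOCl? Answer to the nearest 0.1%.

73.4%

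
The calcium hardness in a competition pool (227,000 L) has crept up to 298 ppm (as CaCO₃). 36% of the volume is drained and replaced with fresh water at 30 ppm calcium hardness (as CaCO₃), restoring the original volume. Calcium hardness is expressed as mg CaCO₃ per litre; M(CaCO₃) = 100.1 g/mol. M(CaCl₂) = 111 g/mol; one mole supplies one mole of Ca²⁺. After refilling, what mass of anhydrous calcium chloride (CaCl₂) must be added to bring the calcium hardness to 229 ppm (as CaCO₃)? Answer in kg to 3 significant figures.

After draining 36% and refilling: 298 × 0.64 + 30 × 0.36 = 201.52 ppm.
Deficit to target: 229 − 201.52 = 27.48 mg/L.
As CaCO₃: 27.48 mg/L × 227,000 L = 6238 g; ÷ 100.1 = 62.32 mol Ca²⁺.
Mass: 62.32 × 111 = 6917 g.

6.92 kg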